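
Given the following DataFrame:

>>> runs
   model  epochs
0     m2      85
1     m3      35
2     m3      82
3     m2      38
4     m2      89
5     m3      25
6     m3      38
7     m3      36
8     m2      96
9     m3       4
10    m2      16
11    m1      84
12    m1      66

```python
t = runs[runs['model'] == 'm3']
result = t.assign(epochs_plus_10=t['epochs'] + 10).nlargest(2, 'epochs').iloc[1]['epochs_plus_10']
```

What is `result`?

48

filter rows where model == 'm3':
  model  epochs
1    m3      35
2    m3      82
5    m3      25
6    m3      38
7    m3      36
9    m3       4
add column epochs_plus_10 = t['epochs'] + 10:
  model  epochs  epochs_plus_10
1    m3      35              45
2    m3      82              92
5    m3      25              35
6    m3      38              48
7    m3      36              46
9    m3       4              14
take 2 rows with largest epochs:
  model  epochs  epochs_plus_10
2    m3      82              92
6    m3      38              48
value at position 1, column 'epochs_plus_10' → 48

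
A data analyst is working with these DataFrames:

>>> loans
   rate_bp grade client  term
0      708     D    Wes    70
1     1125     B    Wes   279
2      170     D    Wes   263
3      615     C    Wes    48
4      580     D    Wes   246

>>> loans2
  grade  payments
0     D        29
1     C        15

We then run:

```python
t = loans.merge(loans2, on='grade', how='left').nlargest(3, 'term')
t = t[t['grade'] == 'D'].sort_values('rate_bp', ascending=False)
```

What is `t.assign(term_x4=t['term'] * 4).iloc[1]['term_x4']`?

merge on 'grade' (how='left') → 5 rows:
   rate_bp grade client  term  payments
0      708     D    Wes    70      29.0
1     1125     B    Wes   279       NaN
2      170     D    Wes   263      29.0
3      615     C    Wes    48      15.0
4      580     D    Wes   246      29.0
take 3 rows with largest term:
   rate_bp grade client  term  payments
1     1125     B    Wes   279       NaN
2      170     D    Wes   263      29.0
4      580     D    Wes   246      29.0
filter rows where grade == 'D':
   rate_bp grade client  term  payments
2      170     D    Wes   263      29.0
4      580     D    Wes   246      29.0
sort by rate_bp descending:
   rate_bp grade client  term  payments
4      580     D    Wes   246      29.0
2      170     D    Wes   263      29.0
add column term_x4 = t['term'] * 4:
   rate_bp grade client  term  payments  term_x4
4      580     D    Wes   246      29.0      984
2      170     D    Wes   263      29.0     1052
value at position 1, column 'term_x4' → 1052

1052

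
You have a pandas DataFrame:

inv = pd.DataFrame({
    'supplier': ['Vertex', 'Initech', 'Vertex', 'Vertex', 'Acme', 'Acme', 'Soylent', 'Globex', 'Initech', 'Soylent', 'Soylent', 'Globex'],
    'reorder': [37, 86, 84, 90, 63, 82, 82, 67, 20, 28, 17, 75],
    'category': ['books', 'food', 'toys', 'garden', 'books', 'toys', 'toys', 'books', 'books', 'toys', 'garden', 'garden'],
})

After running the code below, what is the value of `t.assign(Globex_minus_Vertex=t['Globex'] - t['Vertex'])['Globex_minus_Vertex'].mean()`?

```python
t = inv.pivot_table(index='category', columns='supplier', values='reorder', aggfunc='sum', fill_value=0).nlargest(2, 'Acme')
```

pivot: rows=category, cols=supplier, sum(reorder):
supplier  Acme  Globex  Initech  Soylent  Vertex
category                                        
books       63      67       20        0      37
food         0       0       86        0       0
garden       0      75        0       17      90
toys        82       0        0      110      84
take 2 rows with largest Acme:
supplier  Acme  Globex  Initech  Soylent  Vertex
category                                        
toys        82       0        0      110      84
books       63      67       20        0      37
add column Globex_minus_Vertex = t['Globex'] - t['Vertex']:
supplier  Acme  Globex  Initech  Soylent  Vertex  Globex_minus_Vertex
category                                                             
toys        82       0        0      110      84                  -84
books       63      67       20        0      37                   30

-27.0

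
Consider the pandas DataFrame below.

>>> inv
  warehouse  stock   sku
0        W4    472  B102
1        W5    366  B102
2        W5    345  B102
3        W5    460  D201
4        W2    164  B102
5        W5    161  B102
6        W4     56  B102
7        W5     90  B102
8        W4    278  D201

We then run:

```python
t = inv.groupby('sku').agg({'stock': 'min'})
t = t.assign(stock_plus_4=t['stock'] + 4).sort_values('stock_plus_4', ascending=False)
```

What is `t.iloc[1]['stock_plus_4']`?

group by sku, min of stock:
      stock
sku        
B102     56
D201    278
add column stock_plus_4 = t['stock'] + 4:
      stock  stock_plus_4
sku                      
B102     56            60
D201    278           282
sort by stock_plus_4 descending:
      stock  stock_plus_4
sku                      
D201    278           282
B102     56            60
Hence 60.

60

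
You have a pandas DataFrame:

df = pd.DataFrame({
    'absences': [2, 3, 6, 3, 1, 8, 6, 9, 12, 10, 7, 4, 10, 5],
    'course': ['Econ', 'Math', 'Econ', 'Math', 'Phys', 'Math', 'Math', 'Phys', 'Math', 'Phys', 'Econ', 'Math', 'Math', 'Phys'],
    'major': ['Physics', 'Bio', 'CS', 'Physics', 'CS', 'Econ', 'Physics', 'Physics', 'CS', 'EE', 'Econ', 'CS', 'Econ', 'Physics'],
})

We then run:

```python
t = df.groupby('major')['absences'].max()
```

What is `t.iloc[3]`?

10

group by major, max of absences:
major
Bio         3
CS         12
EE         10
Econ       10
Physics     9
Name: absences, dtype: int64
value at position 3 → 10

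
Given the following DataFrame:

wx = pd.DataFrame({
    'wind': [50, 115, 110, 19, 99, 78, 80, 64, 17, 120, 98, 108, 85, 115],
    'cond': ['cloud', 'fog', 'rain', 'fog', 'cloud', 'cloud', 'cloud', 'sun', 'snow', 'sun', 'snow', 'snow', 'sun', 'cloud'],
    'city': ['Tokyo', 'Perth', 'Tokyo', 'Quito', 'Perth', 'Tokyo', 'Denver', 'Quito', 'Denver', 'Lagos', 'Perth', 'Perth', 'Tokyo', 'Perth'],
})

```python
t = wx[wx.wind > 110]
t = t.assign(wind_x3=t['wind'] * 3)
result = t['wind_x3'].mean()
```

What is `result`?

filter rows where wind > 110:
    wind   cond   city
1    115    fog  Perth
9    120    sun  Lagos
13   115  cloud  Perth
add column wind_x3 = t['wind'] * 3:
    wind   cond   city  wind_x3
1    115    fog  Perth      345
9    120    sun  Lagos      360
13   115  cloud  Perth      345
Taking the mean of column 'wind_x3' gives 350.0.

350.0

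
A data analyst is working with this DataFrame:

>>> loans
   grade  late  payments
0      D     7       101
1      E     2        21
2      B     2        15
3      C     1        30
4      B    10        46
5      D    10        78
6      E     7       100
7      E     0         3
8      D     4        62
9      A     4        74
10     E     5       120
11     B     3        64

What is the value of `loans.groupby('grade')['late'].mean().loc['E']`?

3.5

group by grade, mean of late:
grade
A    4.0
B    5.0
C    1.0
D    7.0
E    3.5
Name: late, dtype: float64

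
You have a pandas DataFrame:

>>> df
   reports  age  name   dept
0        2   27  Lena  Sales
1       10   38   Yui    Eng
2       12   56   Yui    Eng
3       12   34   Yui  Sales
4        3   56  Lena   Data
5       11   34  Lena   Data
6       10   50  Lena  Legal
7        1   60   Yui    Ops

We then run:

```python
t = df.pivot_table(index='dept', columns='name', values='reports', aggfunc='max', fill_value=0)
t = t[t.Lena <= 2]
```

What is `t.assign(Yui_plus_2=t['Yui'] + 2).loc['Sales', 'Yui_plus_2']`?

pivot: rows=dept, cols=name, max(reports):
name   Lena  Yui
dept            
Data     11    0
Eng       0   12
Legal    10    0
Ops       0    1
Sales     2   12
filter rows where Lena <= 2:
name   Lena  Yui
dept            
Eng       0   12
Ops       0    1
Sales     2   12
add column Yui_plus_2 = t['Yui'] + 2:
name   Lena  Yui  Yui_plus_2
dept                        
Eng       0   12          14
Ops       0    1           3
Sales     2   12          14
Finally, value at row 'Sales', column 'Yui_plus_2' = 14.

14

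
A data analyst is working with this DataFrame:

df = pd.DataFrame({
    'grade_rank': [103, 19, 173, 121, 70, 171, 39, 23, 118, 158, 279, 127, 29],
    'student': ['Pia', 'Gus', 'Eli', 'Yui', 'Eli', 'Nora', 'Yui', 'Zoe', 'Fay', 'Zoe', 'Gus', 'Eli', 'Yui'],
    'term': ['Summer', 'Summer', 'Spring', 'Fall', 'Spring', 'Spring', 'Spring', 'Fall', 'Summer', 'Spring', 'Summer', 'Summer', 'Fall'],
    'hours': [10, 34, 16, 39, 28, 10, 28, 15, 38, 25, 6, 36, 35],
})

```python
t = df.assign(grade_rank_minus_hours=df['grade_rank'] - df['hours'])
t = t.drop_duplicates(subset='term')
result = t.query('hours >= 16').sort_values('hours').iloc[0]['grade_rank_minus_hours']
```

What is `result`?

add column grade_rank_minus_hours = df['grade_rank'] - df['hours']:
    grade_rank student    term  hours  grade_rank_minus_hours
0          103     Pia  Summer     10                      93
1           19     Gus  Summer     34                     -15
2          173     Eli  Spring     16                     157
3          121     Yui    Fall     39                      82
4           70     Eli  Spring     28                      42
5          171    Nora  Spring     10                     161
6           39     Yui  Spring     28                      11
7           23     Zoe    Fall     15                       8
8          118     Fay  Summer     38                      80
9          158     Zoe  Spring     25                     133
10         279     Gus  Summer      6                     273
11         127     Eli  Summer     36                      91
12          29     Yui    Fall     35                      -6
drop duplicate term (keep=first):
   grade_rank student    term  hours  grade_rank_minus_hours
0         103     Pia  Summer     10                      93
2         173     Eli  Spring     16                     157
3         121     Yui    Fall     39                      82
filter rows where hours >= 16:
   grade_rank student    term  hours  grade_rank_minus_hours
2         173     Eli  Spring     16                     157
3         121     Yui    Fall     39                      82
sort by hours:
   grade_rank student    term  hours  grade_rank_minus_hours
2         173     Eli  Spring     16                     157
3         121     Yui    Fall     39                      82
Reading off the value at position 0, column 'grade_rank_minus_hours', we get 157.

157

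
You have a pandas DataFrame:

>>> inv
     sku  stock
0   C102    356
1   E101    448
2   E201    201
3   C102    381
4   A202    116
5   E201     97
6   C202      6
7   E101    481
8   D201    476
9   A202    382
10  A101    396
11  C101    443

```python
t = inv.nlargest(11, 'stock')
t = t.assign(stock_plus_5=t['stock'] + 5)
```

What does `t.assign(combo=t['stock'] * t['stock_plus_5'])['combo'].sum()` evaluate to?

take 11 rows with largest stock:
     sku  stock
7   E101    481
8   D201    476
1   E101    448
11  C101    443
10  A101    396
9   A202    382
3   C102    381
0   C102    356
2   E201    201
4   A202    116
5   E201     97
add column stock_plus_5 = t['stock'] + 5:
     sku  stock  stock_plus_5
7   E101    481           486
8   D201    476           481
1   E101    448           453
11  C101    443           448
10  A101    396           401
9   A202    382           387
3   C102    381           386
0   C102    356           361
2   E201    201           206
4   A202    116           121
5   E201     97           102
add column combo = t['stock'] * t['stock_plus_5']:
     sku  stock  stock_plus_5   combo
7   E101    481           486  233766
8   D201    476           481  228956
1   E101    448           453  202944
11  C101    443           448  198464
10  A101    396           401  158796
9   A202    382           387  147834
3   C102    381           386  147066
0   C102    356           361  128516
2   E201    201           206   41406
4   A202    116           121   14036
5   E201     97           102    9894
Finally, sum of column 'combo' = 1511678.

1511678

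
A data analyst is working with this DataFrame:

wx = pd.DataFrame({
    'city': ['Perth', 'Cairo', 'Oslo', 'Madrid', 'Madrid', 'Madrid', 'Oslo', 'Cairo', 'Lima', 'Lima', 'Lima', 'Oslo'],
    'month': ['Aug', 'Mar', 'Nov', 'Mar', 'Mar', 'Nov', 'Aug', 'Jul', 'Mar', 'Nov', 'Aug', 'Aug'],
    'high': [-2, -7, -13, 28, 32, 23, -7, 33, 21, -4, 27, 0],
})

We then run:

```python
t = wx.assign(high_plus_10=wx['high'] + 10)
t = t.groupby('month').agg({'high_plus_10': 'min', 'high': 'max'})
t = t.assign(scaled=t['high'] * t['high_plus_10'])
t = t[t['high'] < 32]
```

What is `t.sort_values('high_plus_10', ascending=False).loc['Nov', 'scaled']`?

-69

add column high_plus_10 = wx['high'] + 10:
      city month  high  high_plus_10
0    Perth   Aug    -2             8
1    Cairo   Mar    -7             3
2     Oslo   Nov   -13            -3
3   Madrid   Mar    28            38
4   Madrid   Mar    32            42
5   Madrid   Nov    23            33
6     Oslo   Aug    -7             3
7    Cairo   Jul    33            43
8     Lima   Mar    21            31
9     Lima   Nov    -4             6
10    Lima   Aug    27            37
11    Oslo   Aug     0            10
group by month: min(high_plus_10), max(high):
       high_plus_10  high
month                    
Aug               3    27
Jul              43    33
Mar               3    32
Nov              -3    23
add column scaled = t['high'] * t['high_plus_10']:
       high_plus_10  high  scaled
month                            
Aug               3    27      81
Jul              43    33    1419
Mar               3    32      96
Nov              -3    23     -69
filter rows where high < 32:
       high_plus_10  high  scaled
month                            
Aug               3    27      81
Nov              -3    23     -69
sort by high_plus_10 descending:
       high_plus_10  high  scaled
month                            
Aug               3    27      81
Nov              -3    23     -69
Reading off the value at row 'Nov', column 'scaled', we get -69.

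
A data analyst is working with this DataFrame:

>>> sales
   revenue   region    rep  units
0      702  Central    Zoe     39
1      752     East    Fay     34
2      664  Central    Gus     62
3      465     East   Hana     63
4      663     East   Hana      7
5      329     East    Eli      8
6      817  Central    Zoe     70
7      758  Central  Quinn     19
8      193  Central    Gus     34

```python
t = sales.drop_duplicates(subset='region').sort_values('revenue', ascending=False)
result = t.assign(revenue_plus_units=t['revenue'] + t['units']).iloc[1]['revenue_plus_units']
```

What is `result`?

741

drop duplicate region (keep=first):
   revenue   region  rep  units
0      702  Central  Zoe     39
1      752     East  Fay     34
sort by revenue descending:
   revenue   region  rep  units
1      752     East  Fay     34
0      702  Central  Zoe     39
add column revenue_plus_units = t['revenue'] + t['units']:
   revenue   region  rep  units  revenue_plus_units
1      752     East  Fay     34                 786
0      702  Central  Zoe     39                 741
value at position 1, column 'revenue_plus_units' → 741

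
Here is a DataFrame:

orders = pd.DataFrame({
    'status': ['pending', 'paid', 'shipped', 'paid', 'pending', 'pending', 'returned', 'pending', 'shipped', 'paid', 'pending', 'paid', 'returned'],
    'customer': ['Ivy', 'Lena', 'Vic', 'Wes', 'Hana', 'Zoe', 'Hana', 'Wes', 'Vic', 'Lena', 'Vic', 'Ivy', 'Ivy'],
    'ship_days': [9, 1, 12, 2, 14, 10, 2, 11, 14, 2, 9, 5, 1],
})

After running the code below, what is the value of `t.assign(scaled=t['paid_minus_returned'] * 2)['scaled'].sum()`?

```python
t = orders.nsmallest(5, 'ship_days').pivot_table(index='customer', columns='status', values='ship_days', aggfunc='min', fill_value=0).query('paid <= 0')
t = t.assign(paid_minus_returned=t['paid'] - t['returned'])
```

take 5 rows with smallest ship_days:
      status customer  ship_days
1       paid     Lena          1
12  returned      Ivy          1
3       paid      Wes          2
6   returned     Hana          2
9       paid     Lena          2
pivot: rows=customer, cols=status, min(ship_days):
status    paid  returned
customer                
Hana         0         2
Ivy          0         1
Lena         1         0
Wes          2         0
filter rows where paid <= 0:
status    paid  returned
customer                
Hana         0         2
Ivy          0         1
add column paid_minus_returned = t['paid'] - t['returned']:
status    paid  returned  paid_minus_returned
customer                                     
Hana         0         2                   -2
Ivy          0         1                   -1
add column scaled = t['paid_minus_returned'] * 2:
status    paid  returned  paid_minus_returned  scaled
customer                                             
Hana         0         2                   -2      -4
Ivy          0         1                   -1      -2
Hence -6.

-6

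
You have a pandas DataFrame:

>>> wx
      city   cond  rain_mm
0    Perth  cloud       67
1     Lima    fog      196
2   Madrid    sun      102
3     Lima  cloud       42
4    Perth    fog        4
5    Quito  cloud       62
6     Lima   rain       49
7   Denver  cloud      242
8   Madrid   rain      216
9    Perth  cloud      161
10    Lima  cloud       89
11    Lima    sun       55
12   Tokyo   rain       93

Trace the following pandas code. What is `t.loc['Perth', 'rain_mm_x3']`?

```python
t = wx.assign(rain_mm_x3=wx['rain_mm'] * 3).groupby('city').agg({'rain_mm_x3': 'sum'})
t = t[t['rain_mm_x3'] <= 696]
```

add column rain_mm_x3 = wx['rain_mm'] * 3:
      city   cond  rain_mm  rain_mm_x3
0    Perth  cloud       67         201
1     Lima    fog      196         588
2   Madrid    sun      102         306
3     Lima  cloud       42         126
4    Perth    fog        4          12
5    Quito  cloud       62         186
6     Lima   rain       49         147
7   Denver  cloud      242         726
8   Madrid   rain      216         648
9    Perth  cloud      161         483
10    Lima  cloud       89         267
11    Lima    sun       55         165
12   Tokyo   rain       93         279
group by city, sum of rain_mm_x3:
        rain_mm_x3
city              
Denver         726
Lima          1293
Madrid         954
Perth          696
Quito          186
Tokyo          279
filter rows where rain_mm_x3 <= 696:
       rain_mm_x3
city             
Perth         696
Quito         186
Tokyo         279

696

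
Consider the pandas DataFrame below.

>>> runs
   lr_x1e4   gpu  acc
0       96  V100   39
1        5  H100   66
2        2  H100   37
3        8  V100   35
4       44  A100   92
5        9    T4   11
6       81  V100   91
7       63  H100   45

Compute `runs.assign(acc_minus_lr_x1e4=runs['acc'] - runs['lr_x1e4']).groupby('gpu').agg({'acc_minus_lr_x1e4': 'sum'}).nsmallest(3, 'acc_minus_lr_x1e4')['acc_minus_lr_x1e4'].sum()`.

add column acc_minus_lr_x1e4 = runs['acc'] - runs['lr_x1e4']:
   lr_x1e4   gpu  acc  acc_minus_lr_x1e4
0       96  V100   39                -57
1        5  H100   66                 61
2        2  H100   37                 35
3        8  V100   35                 27
4       44  A100   92                 48
5        9    T4   11                  2
6       81  V100   91                 10
7       63  H100   45                -18
group by gpu, sum of acc_minus_lr_x1e4:
      acc_minus_lr_x1e4
gpu                    
A100                 48
H100                 78
T4                    2
V100                -20
take 3 rows with smallest acc_minus_lr_x1e4:
      acc_minus_lr_x1e4
gpu                    
V100                -20
T4                    2
A100                 48
Then the sum of column 'acc_minus_lr_x1e4': 30

30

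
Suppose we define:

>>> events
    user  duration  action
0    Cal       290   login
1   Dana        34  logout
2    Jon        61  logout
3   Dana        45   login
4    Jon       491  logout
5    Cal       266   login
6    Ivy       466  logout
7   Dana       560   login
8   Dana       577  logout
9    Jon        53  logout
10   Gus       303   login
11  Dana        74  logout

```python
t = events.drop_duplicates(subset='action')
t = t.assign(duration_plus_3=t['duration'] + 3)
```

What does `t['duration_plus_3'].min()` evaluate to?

drop duplicate action (keep=first):
   user  duration  action
0   Cal       290   login
1  Dana        34  logout
add column duration_plus_3 = t['duration'] + 3:
   user  duration  action  duration_plus_3
0   Cal       290   login              293
1  Dana        34  logout               37
Hence 37.

37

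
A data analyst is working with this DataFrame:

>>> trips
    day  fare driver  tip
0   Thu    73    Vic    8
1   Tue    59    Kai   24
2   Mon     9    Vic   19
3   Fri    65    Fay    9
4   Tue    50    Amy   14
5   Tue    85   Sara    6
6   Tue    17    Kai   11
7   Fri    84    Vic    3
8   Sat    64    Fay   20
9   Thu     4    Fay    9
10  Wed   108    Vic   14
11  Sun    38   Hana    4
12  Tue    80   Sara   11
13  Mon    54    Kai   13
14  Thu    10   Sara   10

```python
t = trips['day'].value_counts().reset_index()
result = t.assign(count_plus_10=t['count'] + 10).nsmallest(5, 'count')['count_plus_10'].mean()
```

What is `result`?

11.4

value_counts of day:
day
Tue    5
Thu    3
Mon    2
Fri    2
Sat    1
Wed    1
Sun    1
Name: count, dtype: int64
reset_index():
   day  count
0  Tue      5
1  Thu      3
2  Mon      2
3  Fri      2
4  Sat      1
5  Wed      1
6  Sun      1
add column count_plus_10 = t['count'] + 10:
   day  count  count_plus_10
0  Tue      5             15
1  Thu      3             13
2  Mon      2             12
3  Fri      2             12
4  Sat      1             11
5  Wed      1             11
6  Sun      1             11
take 5 rows with smallest count:
   day  count  count_plus_10
4  Sat      1             11
5  Wed      1             11
6  Sun      1             11
2  Mon      2             12
3  Fri      2             12
Hence 11.4.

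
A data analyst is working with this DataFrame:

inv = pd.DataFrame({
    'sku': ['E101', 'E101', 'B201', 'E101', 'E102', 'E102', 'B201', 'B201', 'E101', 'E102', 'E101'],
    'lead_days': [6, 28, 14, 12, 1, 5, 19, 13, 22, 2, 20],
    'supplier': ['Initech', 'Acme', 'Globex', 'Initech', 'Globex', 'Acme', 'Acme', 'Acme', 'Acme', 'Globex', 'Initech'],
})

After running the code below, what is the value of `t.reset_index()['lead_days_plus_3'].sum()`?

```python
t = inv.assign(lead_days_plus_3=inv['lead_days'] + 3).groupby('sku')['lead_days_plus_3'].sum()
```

add column lead_days_plus_3 = inv['lead_days'] + 3:
     sku  lead_days supplier  lead_days_plus_3
0   E101          6  Initech                 9
1   E101         28     Acme                31
2   B201         14   Globex                17
3   E101         12  Initech                15
4   E102          1   Globex                 4
5   E102          5     Acme                 8
6   B201         19     Acme                22
7   B201         13     Acme                16
8   E101         22     Acme                25
9   E102          2   Globex                 5
10  E101         20  Initech                23
group by sku, sum of lead_days_plus_3:
sku
B201     55
E101    103
E102     17
Name: lead_days_plus_3, dtype: int64
reset_index():
    sku  lead_days_plus_3
0  B201                55
1  E101               103
2  E102                17
Reading off the sum of column 'lead_days_plus_3', we get 175.

175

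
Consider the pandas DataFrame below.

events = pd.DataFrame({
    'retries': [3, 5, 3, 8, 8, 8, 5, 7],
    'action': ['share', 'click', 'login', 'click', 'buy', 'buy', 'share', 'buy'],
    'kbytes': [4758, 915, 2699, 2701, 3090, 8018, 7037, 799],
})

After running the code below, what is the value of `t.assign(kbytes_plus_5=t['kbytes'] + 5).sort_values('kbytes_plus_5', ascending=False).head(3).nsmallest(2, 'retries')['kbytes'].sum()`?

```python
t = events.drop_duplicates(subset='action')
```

7457

drop duplicate action (keep=first):
   retries action  kbytes
0        3  share    4758
1        5  click     915
2        3  login    2699
4        8    buy    3090
add column kbytes_plus_5 = t['kbytes'] + 5:
   retries action  kbytes  kbytes_plus_5
0        3  share    4758           4763
1        5  click     915            920
2        3  login    2699           2704
4        8    buy    3090           3095
sort by kbytes_plus_5 descending:
   retries action  kbytes  kbytes_plus_5
0        3  share    4758           4763
4        8    buy    3090           3095
2        3  login    2699           2704
1        5  click     915            920
take first 3 rows:
   retries action  kbytes  kbytes_plus_5
0        3  share    4758           4763
4        8    buy    3090           3095
2        3  login    2699           2704
take 2 rows with smallest retries:
   retries action  kbytes  kbytes_plus_5
0        3  share    4758           4763
2        3  login    2699           2704
So sum() = 7457.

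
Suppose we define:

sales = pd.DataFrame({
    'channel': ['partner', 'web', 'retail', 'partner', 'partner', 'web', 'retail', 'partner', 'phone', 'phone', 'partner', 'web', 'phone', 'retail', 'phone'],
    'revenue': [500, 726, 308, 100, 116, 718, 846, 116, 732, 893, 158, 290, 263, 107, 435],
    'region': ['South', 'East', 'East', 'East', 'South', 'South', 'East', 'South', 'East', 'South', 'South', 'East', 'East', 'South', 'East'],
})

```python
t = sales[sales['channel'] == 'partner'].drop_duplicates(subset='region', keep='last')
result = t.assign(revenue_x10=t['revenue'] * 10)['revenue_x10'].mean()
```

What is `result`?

filter rows where channel == 'partner':
    channel  revenue region
0   partner      500  South
3   partner      100   East
4   partner      116  South
7   partner      116  South
10  partner      158  South
drop duplicate region (keep=last):
    channel  revenue region
3   partner      100   East
10  partner      158  South
add column revenue_x10 = t['revenue'] * 10:
    channel  revenue region  revenue_x10
3   partner      100   East         1000
10  partner      158  South         1580

1290.0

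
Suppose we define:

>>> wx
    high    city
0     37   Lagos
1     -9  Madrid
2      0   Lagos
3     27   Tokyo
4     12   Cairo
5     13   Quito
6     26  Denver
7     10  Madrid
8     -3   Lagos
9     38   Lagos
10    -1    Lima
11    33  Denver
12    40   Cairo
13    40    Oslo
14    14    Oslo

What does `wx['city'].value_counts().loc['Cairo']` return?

value_counts of city:
city
Lagos     4
Madrid    2
Cairo     2
Denver    2
Oslo      2
Tokyo     1
Quito     1
Lima      1
Name: count, dtype: int64
Then the value at index 'Cairo': 2

2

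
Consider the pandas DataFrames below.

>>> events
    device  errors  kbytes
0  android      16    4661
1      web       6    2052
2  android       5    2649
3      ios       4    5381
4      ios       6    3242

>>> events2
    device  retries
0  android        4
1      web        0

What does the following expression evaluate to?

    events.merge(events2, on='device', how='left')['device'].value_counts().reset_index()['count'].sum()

merge on 'device' (how='left') → 5 rows:
    device  errors  kbytes  retries
0  android      16    4661      4.0
1      web       6    2052      0.0
2  android       5    2649      4.0
3      ios       4    5381      NaN
4      ios       6    3242      NaN
value_counts of device:
device
android    2
ios        2
web        1
Name: count, dtype: int64
reset_index():
    device  count
0  android      2
1      ios      2
2      web      1

5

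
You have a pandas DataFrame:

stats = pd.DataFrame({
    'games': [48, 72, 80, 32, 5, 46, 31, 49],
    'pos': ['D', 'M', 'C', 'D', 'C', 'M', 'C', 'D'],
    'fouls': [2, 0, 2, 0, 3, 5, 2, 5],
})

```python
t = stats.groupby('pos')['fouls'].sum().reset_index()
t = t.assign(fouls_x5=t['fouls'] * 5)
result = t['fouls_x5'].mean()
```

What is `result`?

group by pos, sum of fouls:
pos
C    7
D    7
M    5
Name: fouls, dtype: int64
reset_index():
  pos  fouls
0   C      7
1   D      7
2   M      5
add column fouls_x5 = t['fouls'] * 5:
  pos  fouls  fouls_x5
0   C      7        35
1   D      7        35
2   M      5        25

31.6666666667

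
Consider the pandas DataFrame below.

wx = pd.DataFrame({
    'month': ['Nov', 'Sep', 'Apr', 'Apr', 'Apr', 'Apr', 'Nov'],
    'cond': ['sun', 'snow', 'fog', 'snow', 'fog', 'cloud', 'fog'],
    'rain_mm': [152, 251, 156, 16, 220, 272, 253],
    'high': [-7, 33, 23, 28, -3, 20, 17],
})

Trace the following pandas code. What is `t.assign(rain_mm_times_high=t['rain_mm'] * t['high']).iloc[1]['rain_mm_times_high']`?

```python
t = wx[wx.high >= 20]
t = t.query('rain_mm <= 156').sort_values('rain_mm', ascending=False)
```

filter rows where high >= 20:
  month   cond  rain_mm  high
1   Sep   snow      251    33
2   Apr    fog      156    23
3   Apr   snow       16    28
5   Apr  cloud      272    20
filter rows where rain_mm <= 156:
  month  cond  rain_mm  high
2   Apr   fog      156    23
3   Apr  snow       16    28
sort by rain_mm descending:
  month  cond  rain_mm  high
2   Apr   fog      156    23
3   Apr  snow       16    28
add column rain_mm_times_high = t['rain_mm'] * t['high']:
  month  cond  rain_mm  high  rain_mm_times_high
2   Apr   fog      156    23                3588
3   Apr  snow       16    28                 448
Finally, value at position 1, column 'rain_mm_times_high' = 448.

448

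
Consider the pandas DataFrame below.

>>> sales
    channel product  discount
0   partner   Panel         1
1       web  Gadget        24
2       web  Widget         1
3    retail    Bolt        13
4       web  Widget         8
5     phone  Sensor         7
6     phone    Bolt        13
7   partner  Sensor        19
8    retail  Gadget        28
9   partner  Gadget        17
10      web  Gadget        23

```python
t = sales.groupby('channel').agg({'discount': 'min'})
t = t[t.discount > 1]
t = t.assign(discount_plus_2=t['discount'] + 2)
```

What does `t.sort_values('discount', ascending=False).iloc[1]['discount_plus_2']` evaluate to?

group by channel, min of discount:
         discount
channel          
partner         1
phone           7
retail         13
web             1
filter rows where discount > 1:
         discount
channel          
phone           7
retail         13
add column discount_plus_2 = t['discount'] + 2:
         discount  discount_plus_2
channel                           
phone           7                9
retail         13               15
sort by discount descending:
         discount  discount_plus_2
channel                           
retail         13               15
phone           7                9
Hence 9.

9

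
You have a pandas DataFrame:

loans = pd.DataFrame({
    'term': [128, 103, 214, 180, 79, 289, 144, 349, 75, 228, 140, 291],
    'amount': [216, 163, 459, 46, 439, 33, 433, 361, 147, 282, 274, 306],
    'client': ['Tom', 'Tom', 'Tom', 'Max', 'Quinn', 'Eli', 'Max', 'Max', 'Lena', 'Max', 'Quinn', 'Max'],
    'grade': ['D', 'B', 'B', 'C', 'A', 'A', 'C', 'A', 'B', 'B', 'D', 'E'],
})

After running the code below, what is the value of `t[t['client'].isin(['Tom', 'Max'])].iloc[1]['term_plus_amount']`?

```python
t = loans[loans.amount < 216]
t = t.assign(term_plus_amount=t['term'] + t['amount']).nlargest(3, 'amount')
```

filter rows where amount < 216:
   term  amount client grade
1   103     163    Tom     B
3   180      46    Max     C
5   289      33    Eli     A
8    75     147   Lena     B
add column term_plus_amount = t['term'] + t['amount']:
   term  amount client grade  term_plus_amount
1   103     163    Tom     B               266
3   180      46    Max     C               226
5   289      33    Eli     A               322
8    75     147   Lena     B               222
take 3 rows with largest amount:
   term  amount client grade  term_plus_amount
1   103     163    Tom     B               266
8    75     147   Lena     B               222
3   180      46    Max     C               226
filter rows where client in ['Tom', 'Max']:
   term  amount client grade  term_plus_amount
1   103     163    Tom     B               266
3   180      46    Max     C               226

226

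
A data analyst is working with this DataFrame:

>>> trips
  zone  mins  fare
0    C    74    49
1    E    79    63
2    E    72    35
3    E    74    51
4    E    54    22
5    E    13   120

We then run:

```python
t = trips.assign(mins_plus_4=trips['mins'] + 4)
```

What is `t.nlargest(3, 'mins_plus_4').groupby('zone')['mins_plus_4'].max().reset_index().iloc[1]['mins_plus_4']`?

add column mins_plus_4 = trips['mins'] + 4:
  zone  mins  fare  mins_plus_4
0    C    74    49           78
1    E    79    63           83
2    E    72    35           76
3    E    74    51           78
4    E    54    22           58
5    E    13   120           17
take 3 rows with largest mins_plus_4:
  zone  mins  fare  mins_plus_4
1    E    79    63           83
0    C    74    49           78
3    E    74    51           78
group by zone, max of mins_plus_4:
zone
C    78
E    83
Name: mins_plus_4, dtype: int64
reset_index():
  zone  mins_plus_4
0    C           78
1    E           83
So iloc[1]['mins_plus_4'] = 83.

83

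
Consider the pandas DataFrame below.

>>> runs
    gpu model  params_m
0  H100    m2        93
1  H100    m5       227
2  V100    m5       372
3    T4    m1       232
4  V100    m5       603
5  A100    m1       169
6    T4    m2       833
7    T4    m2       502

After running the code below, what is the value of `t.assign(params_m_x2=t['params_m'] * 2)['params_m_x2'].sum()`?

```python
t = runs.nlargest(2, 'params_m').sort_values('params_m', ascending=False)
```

take 2 rows with largest params_m:
    gpu model  params_m
6    T4    m2       833
4  V100    m5       603
sort by params_m descending:
    gpu model  params_m
6    T4    m2       833
4  V100    m5       603
add column params_m_x2 = t['params_m'] * 2:
    gpu model  params_m  params_m_x2
6    T4    m2       833         1666
4  V100    m5       603         1206
Reading off the sum of column 'params_m_x2', we get 2872.

2872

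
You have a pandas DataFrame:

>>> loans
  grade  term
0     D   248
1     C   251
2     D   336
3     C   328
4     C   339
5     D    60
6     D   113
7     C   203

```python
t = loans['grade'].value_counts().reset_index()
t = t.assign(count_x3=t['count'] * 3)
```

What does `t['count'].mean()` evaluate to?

4.0

value_counts of grade:
grade
D    4
C    4
Name: count, dtype: int64
reset_index():
  grade  count
0     D      4
1     C      4
add column count_x3 = t['count'] * 3:
  grade  count  count_x3
0     D      4        12
1     C      4        12
mean of column 'count' → 4.0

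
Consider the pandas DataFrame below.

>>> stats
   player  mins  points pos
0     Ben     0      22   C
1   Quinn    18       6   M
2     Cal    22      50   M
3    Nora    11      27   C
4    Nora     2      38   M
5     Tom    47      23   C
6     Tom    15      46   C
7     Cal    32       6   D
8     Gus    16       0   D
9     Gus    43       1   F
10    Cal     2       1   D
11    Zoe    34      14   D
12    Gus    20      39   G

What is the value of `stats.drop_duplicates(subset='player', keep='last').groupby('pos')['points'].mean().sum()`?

102.5

drop duplicate player (keep=last):
   player  mins  points pos
0     Ben     0      22   C
1   Quinn    18       6   M
4    Nora     2      38   M
6     Tom    15      46   C
10    Cal     2       1   D
11    Zoe    34      14   D
12    Gus    20      39   G
group by pos, mean of points:
pos
C    34.0
D     7.5
G    39.0
M    22.0
Name: points, dtype: float64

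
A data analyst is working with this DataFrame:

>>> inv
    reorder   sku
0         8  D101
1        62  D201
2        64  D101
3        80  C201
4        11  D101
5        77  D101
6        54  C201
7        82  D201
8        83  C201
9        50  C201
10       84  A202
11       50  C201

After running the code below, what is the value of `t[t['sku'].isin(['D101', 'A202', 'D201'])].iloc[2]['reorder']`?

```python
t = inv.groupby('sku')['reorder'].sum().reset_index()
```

group by sku, sum of reorder:
sku
A202     84
C201    317
D101    160
D201    144
Name: reorder, dtype: int64
reset_index():
    sku  reorder
0  A202       84
1  C201      317
2  D101      160
3  D201      144
filter rows where sku in ['D101', 'A202', 'D201']:
    sku  reorder
0  A202       84
2  D101      160
3  D201      144
Hence 144.

144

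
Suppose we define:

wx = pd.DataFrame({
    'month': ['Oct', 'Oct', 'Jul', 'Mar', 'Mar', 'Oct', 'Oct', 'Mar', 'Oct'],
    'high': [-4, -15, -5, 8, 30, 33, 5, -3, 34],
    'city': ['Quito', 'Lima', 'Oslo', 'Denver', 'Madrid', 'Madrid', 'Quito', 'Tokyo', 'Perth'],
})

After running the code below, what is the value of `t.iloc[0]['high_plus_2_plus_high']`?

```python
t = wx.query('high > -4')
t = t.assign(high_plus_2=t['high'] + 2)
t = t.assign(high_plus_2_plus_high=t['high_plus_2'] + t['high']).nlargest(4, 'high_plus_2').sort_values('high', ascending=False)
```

70

filter rows where high > -4:
  month  high    city
3   Mar     8  Denver
4   Mar    30  Madrid
5   Oct    33  Madrid
6   Oct     5   Quito
7   Mar    -3   Tokyo
8   Oct    34   Perth
add column high_plus_2 = t['high'] + 2:
  month  high    city  high_plus_2
3   Mar     8  Denver           10
4   Mar    30  Madrid           32
5   Oct    33  Madrid           35
6   Oct     5   Quito            7
7   Mar    -3   Tokyo           -1
8   Oct    34   Perth           36
add column high_plus_2_plus_high = t['high_plus_2'] + t['high']:
  month  high    city  high_plus_2  high_plus_2_plus_high
3   Mar     8  Denver           10                     18
4   Mar    30  Madrid           32                     62
5   Oct    33  Madrid           35                     68
6   Oct     5   Quito            7                     12
7   Mar    -3   Tokyo           -1                     -4
8   Oct    34   Perth           36                     70
take 4 rows with largest high_plus_2:
  month  high    city  high_plus_2  high_plus_2_plus_high
8   Oct    34   Perth           36                     70
5   Oct    33  Madrid           35                     68
4   Mar    30  Madrid           32                     62
3   Mar     8  Denver           10                     18
sort by high descending:
  month  high    city  high_plus_2  high_plus_2_plus_high
8   Oct    34   Perth           36                     70
5   Oct    33  Madrid           35                     68
4   Mar    30  Madrid           32                     62
3   Mar     8  Denver           10                     18
Finally, value at position 0, column 'high_plus_2_plus_high' = 70.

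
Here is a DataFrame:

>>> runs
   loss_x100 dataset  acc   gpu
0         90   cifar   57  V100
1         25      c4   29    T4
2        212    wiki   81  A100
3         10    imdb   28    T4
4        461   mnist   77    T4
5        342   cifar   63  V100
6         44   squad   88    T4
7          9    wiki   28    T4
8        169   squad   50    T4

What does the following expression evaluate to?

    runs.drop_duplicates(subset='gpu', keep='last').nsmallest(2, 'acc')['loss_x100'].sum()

drop duplicate gpu (keep=last):
   loss_x100 dataset  acc   gpu
2        212    wiki   81  A100
5        342   cifar   63  V100
8        169   squad   50    T4
take 2 rows with smallest acc:
   loss_x100 dataset  acc   gpu
8        169   squad   50    T4
5        342   cifar   63  V100
Finally, sum of column 'loss_x100' = 511.

511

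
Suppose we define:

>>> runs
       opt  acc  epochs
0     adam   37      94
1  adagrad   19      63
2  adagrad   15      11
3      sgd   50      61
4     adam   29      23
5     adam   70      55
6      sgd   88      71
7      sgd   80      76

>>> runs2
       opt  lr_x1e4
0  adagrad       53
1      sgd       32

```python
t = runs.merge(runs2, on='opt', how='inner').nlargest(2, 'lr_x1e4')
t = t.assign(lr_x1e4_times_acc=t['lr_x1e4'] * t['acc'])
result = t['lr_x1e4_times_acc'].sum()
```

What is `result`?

1802

merge on 'opt' (how='inner') → 5 rows:
       opt  acc  epochs  lr_x1e4
0  adagrad   19      63       53
1  adagrad   15      11       53
2      sgd   50      61       32
3      sgd   88      71       32
4      sgd   80      76       32
take 2 rows with largest lr_x1e4:
       opt  acc  epochs  lr_x1e4
0  adagrad   19      63       53
1  adagrad   15      11       53
add column lr_x1e4_times_acc = t['lr_x1e4'] * t['acc']:
       opt  acc  epochs  lr_x1e4  lr_x1e4_times_acc
0  adagrad   19      63       53               1007
1  adagrad   15      11       53                795
Taking the sum of column 'lr_x1e4_times_acc' gives 1802.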